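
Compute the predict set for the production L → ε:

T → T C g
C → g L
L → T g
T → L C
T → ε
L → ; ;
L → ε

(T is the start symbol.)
PREDICT(L → ε) = (FIRST(RHS) \ {ε}) ∪ (FOLLOW(L) if ε ∈ FIRST(RHS), i.e. RHS ⇒* ε)
The right-hand side is ε (FIRST(ε) = { ε }), so the predict set is FOLLOW(L) = { $, 'g' }
PREDICT(L → ε) = { $, 'g' }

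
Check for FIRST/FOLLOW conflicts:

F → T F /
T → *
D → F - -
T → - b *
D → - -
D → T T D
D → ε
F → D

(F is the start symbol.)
Nullable non-terminals: D, F.
FIRST sets used below: FIRST(F) = { '*', '-', ε }, FIRST(T) = { '*', '-' }, FIRST(D) = { '*', '-', ε }

D: nullable alternative(s) D → ε; FOLLOW(D) = { $, '-', '/' }
  D → F - -: FIRST \ {ε} = { '*', '-' } — overlaps FOLLOW(D) on { '-' }: CONFLICT
  D → - -: FIRST \ {ε} = { '-' } — overlaps FOLLOW(D) on { '-' }: CONFLICT
  D → T T D: FIRST \ {ε} = { '*', '-' } — overlaps FOLLOW(D) on { '-' }: CONFLICT
  D → ε: FIRST \ {ε} = { } — this is the only nullable alternative, skip

F: nullable alternative(s) F → D; FOLLOW(F) = { $, '-', '/' }
  F → T F /: FIRST \ {ε} = { '*', '-' } — overlaps FOLLOW(F) on { '-' }: CONFLICT
  F → D: FIRST \ {ε} = { '*', '-' } — this is the only nullable alternative, skip

T has no nullable alternative, so no FIRST/FOLLOW check is needed there.

So the grammar has 4 FIRST/FOLLOW conflicts (marked CONFLICT above).

Answer: Yes. F → T F '/' with FOLLOW(F) on { '-' }; D → F '-' '-' with FOLLOW(D) on { '-' }; D → '-' '-' with FOLLOW(D) on { '-' }; D → T T D with FOLLOW(D) on { '-' }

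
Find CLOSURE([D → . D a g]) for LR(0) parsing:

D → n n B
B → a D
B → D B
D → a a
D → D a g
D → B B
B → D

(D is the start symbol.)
Start with: [D → . D a g]
  [D → . D a g] has the dot before D: add [D → . n n B], [D → . a a], [D → . B B]
  [D → . B B] has the dot before B: add [B → . a D], [B → . D B], [B → . D]
No further items can be added.

CLOSURE = { [B → . D B], [B → . D], [B → . a D], [D → . B B], [D → . D a g], [D → . a a], [D → . n n B] }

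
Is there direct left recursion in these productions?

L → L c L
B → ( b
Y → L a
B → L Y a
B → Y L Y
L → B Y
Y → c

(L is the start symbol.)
Yes, L is left-recursive

L → L c L: LEFT RECURSIVE (starts with L)
B → ( b: starts with '('
Y → L a: starts with L
B → L Y a: starts with L
B → Y L Y: starts with Y
L → B Y: starts with B
Y → c: starts with c

The grammar has direct left recursion on: L.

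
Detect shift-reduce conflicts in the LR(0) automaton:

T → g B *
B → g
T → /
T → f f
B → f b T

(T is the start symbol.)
No shift-reduce conflicts

Augment with T' → T and build the canonical LR(0) collection (I0 = CLOSURE({[T' → . T]}), then GOTO on every symbol after a dot until no new states appear). It has 12 states:
  I0: { [T → . /], [T → . f f], [T → . g B *], [T' → . T] }  — shift
  I1: { [T → / .] }  — reduce
  I2: { [T' → T .] }  — accept
  I3: { [T → f . f] }  — shift
  I4: { [B → . f b T], [B → . g], [T → g . B *] }  — shift
  I5: { [T → g B . *] }  — shift
  I6: { [B → f . b T] }  — shift
  I7: { [B → g .] }  — reduce
  I8: { [B → f b . T], [T → . /], [T → . f f], [T → . g B *] }  — shift
  I9: { [B → f b T .] }  — reduce
  I10: { [T → g B * .] }  — reduce
  I11: { [T → f f .] }  — reduce

No state contains both a complete item and a shift item.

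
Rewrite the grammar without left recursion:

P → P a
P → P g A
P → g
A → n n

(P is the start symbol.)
P is directly left-recursive. The standard transformation for
  A → A α₁ | ... | A α_m | β₁ | ... | β_n
is
  A  → β₁ A' | ... | β_n A'
  A' → α₁ A' | ... | α_m A' | ε

P → g becomes P → g P'
P → P a becomes P' → a P'
P → P g A becomes P' → g A P'
Add P' → ε

Productions for other non-terminals are unchanged:
  A → n n

Resulting grammar:
P → g P'
P' → a P'
P' → g A P'
P' → ε
A → n n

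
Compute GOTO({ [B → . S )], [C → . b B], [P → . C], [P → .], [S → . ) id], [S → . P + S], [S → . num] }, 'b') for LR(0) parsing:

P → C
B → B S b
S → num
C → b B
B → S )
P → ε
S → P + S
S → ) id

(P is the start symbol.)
GOTO(I, 'b') = CLOSURE({ [A → αX.β] : [A → α.Xβ] ∈ I, X = 'b' })

Items with dot before 'b', with the dot advanced:
  [C → . b B] → [C → b . B]
Closure of the advanced items:
  [C → b . B] has the dot before B: add [B → . B S b], [B → . S )]
  [B → . S )] has the dot before S: add [S → . num], [S → . P + S], [S → . ) id]
  [S → . P + S] has the dot before P: add [P → . C], [P → .]
  [P → . C] has the dot before C: add [C → . b B]

GOTO = { [B → . B S b], [B → . S )], [C → . b B], [C → b . B], [P → . C], [P → .], [S → . ) id], [S → . P + S], [S → . num] }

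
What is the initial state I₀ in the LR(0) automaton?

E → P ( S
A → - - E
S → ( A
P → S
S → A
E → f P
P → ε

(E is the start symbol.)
{ [A → . - - E], [E → . P ( S], [E → . f P], [E' → . E], [P → . S], [P → .], [S → . ( A], [S → . A] }

First, augment the grammar with E' → E
I₀ = CLOSURE({ [E' → . E] }):
  [E' → . E] has the dot before E: add [E → . P ( S], [E → . f P]
  [E → . P ( S] has the dot before P: add [P → . S], [P → .]
  [P → . S] has the dot before S: add [S → . ( A], [S → . A]
  [S → . A] has the dot before A: add [A → . - - E]
No further items can be added.

I₀ = { [A → . - - E], [E → . P ( S], [E → . f P], [E' → . E], [P → . S], [P → .], [S → . ( A], [S → . A] }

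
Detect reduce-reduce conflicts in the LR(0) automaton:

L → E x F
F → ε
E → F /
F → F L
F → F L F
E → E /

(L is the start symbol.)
A reduce-reduce conflict occurs when an LR(0) state has two complete items [A → α .] and [B → β .] — both call for a reduction, and with no lookahead the parser cannot choose between them.

Augment with L' → L and build the canonical LR(0) collection (I0 = CLOSURE({[L' → . L]}), then GOTO on every symbol after a dot until no new states appear). It has 10 states:
  I0: { [E → . E /], [E → . F /], [F → . F L F], [F → . F L], [F → .], [L → . E x F], [L' → . L] }  — reduce
  I1: { [E → E . /], [L → E . x F] }  — shift
  I2: { [E → . E /], [E → . F /], [E → F . /], [F → . F L F], [F → . F L], [F → .], [F → F . L F], [F → F . L], [L → . E x F] }  — shift, reduce
  I3: { [L' → L .] }  — accept
  I4: { [E → F / .] }  — reduce
  I5: { [F → . F L F], [F → . F L], [F → .], [F → F L . F], [F → F L .] }  — 2 reduces
  I6: { [E → . E /], [E → . F /], [F → . F L F], [F → . F L], [F → .], [F → F . L F], [F → F . L], [F → F L F .], [L → . E x F] }  — 2 reduces
  I7: { [E → E / .] }  — reduce
  I8: { [F → . F L F], [F → . F L], [F → .], [L → E x . F] }  — reduce
  I9: { [E → . E /], [E → . F /], [F → . F L F], [F → . F L], [F → .], [F → F . L F], [F → F . L], [L → . E x F], [L → E x F .] }  — 2 reduces

I5 contains complete items [F → .], [F → F L .] — reduce-reduce conflict.
I6 contains complete items [F → .], [F → F L F .] — reduce-reduce conflict.
I9 contains complete items [F → .], [L → E x F .] — reduce-reduce conflict.

Answer: Yes — I5: [F → .] vs [F → F L .]; I6: [F → .] vs [F → F L F .]; I9: [F → .] vs [L → E x F .]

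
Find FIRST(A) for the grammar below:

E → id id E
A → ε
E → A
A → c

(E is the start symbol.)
To compute FIRST(A), examine every production with A on the left-hand side, reading each right-hand side left to right until a non-nullable symbol is reached.

From A → ε:
  - ε-production, so ε ∈ FIRST(A)
From A → c:
  - c is a terminal: add 'c' and stop

Collecting: FIRST(A) = { 'c', ε }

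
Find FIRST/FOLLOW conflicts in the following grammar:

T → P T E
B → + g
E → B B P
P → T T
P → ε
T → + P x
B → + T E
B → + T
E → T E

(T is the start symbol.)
A FIRST/FOLLOW conflict occurs when a non-terminal N has a nullable alternative N → β (β ⇒* ε) and another alternative N → α with FIRST(α) ∩ FOLLOW(N) ≠ ∅: on such a lookahead the parser cannot decide between expanding α and letting N vanish via β.

Nullable non-terminals: P.
FIRST sets used below: FIRST(T) = { '+' }

P: nullable alternative(s) P → ε; FOLLOW(P) = { $, '+', 'x' }
  P → T T: FIRST \ {ε} = { '+' } — overlaps FOLLOW(P) on { '+' }: CONFLICT
  P → ε: FIRST \ {ε} = { } — this is the only nullable alternative, skip

B, E, T have no nullable alternative, so no FIRST/FOLLOW check is needed there.

So the grammar has 1 FIRST/FOLLOW conflict (marked CONFLICT above).

Answer: Yes. P → T T with FOLLOW(P) on { '+' }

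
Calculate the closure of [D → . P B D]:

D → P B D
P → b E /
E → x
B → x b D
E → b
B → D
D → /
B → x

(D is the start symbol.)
{ [D → . P B D], [P → . b E /] }

Start with: [D → . P B D]
  [D → . P B D] has the dot before P: add [P → . b E /]
No further items can be added.

CLOSURE = { [D → . P B D], [P → . b E /] }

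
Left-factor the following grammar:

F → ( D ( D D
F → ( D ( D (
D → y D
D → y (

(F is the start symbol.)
F → ( D ( D F'
F' → D
F' → (
D → y D'
D' → D
D' → (

Left-factoring transforms A → αβ₁ | αβ₂ into A → αA' and A' → β₁ | β₂
(α is the longest common prefix among the alternatives). Repeat until
no nonterminal has two alternatives with a common prefix.

Round 1: F has alternatives sharing prefix '( D ( D'. Introduce F': F → ( D ( D F'
  Add: F' → D
  Add: F' → (

Round 2: D has alternatives sharing prefix 'y'. Introduce D': D → y D'
  Add: D' → D
  Add: D' → (

No remaining common prefixes — done.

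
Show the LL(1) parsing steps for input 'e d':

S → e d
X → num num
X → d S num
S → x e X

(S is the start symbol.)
LL(1) parsing maintains a stack (initially the start symbol over $) and the input. At each step: if the stack top is a terminal, match it against the current input token; if it is a non-terminal N, replace it with the RHS of M[N, lookahead] (the unique production whose predict set contains the lookahead).

Stack is shown with the top on the left.

Stack  Input  Action
--------------------
S $    e d $  output S → e d
e d $  e d $  match 'e'
d $    d $    match 'd'
$      $      accept

The string is accepted.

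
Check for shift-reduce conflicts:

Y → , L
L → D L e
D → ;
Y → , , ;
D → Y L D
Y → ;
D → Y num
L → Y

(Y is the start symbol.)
A shift-reduce conflict occurs when an LR(0) state has both:
  - a complete (reduce) item [A → α .] (dot at the end), and
  - a shift item [B → β . c γ] (dot before a terminal).

Augment with Y' → Y and build the canonical LR(0) collection (I0 = CLOSURE({[Y' → . Y]}), then GOTO on every symbol after a dot until no new states appear). It has 16 states:
  I0: { [Y → . , , ;], [Y → . , L], [Y → . ;], [Y' → . Y] }  — shift
  I1: { [D → . ;], [D → . Y L D], [D → . Y num], [L → . D L e], [L → . Y], [Y → , . , ;], [Y → , . L], [Y → . , , ;], [Y → . , L], [Y → . ;] }  — shift
  I2: { [Y → ; .] }  — reduce
  I3: { [Y' → Y .] }  — accept
  I4: { [D → . ;], [D → . Y L D], [D → . Y num], [L → . D L e], [L → . Y], [Y → , , . ;], [Y → , . , ;], [Y → , . L], [Y → . , , ;], [Y → . , L], [Y → . ;] }  — shift
  I5: { [D → ; .], [Y → ; .] }  — 2 reduces
  I6: { [D → . ;], [D → . Y L D], [D → . Y num], [L → . D L e], [L → . Y], [L → D . L e], [Y → . , , ;], [Y → . , L], [Y → . ;] }  — shift
  I7: { [Y → , L .] }  — reduce
  I8: { [D → . ;], [D → . Y L D], [D → . Y num], [D → Y . L D], [D → Y . num], [L → . D L e], [L → . Y], [L → Y .], [Y → . , , ;], [Y → . , L], [Y → . ;] }  — shift, reduce
  I9: { [D → . ;], [D → . Y L D], [D → . Y num], [D → Y L . D], [Y → . , , ;], [Y → . , L], [Y → . ;] }  — shift
  I10: { [D → Y num .] }  — reduce
  I11: { [D → Y L D .] }  — reduce
  I12: { [D → . ;], [D → . Y L D], [D → . Y num], [D → Y . L D], [D → Y . num], [L → . D L e], [L → . Y], [Y → . , , ;], [Y → . , L], [Y → . ;] }  — shift
  I13: { [L → D L . e] }  — shift
  I14: { [L → D L e .] }  — reduce
  I15: { [D → ; .], [Y → , , ; .], [Y → ; .] }  — 3 reduces

I8 contains reduce item [L → Y .] and shift items [D → . ;], [D → Y . num], [Y → . , , ;], [Y → . , L], [Y → . ;] — shift-reduce conflict.

Answer: Yes — I8: [L → Y .] vs [D → . ;]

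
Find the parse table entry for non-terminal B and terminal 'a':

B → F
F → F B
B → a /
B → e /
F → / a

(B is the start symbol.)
To find M[B, 'a'], we find productions for B where 'a' is in the predict set (PREDICT(N → α) = (FIRST(α) \ {ε}) ∪ (FOLLOW(N) if α ⇒* ε)).

Relevant sets:
  FIRST(F) = { '/' }

B → F: PREDICT = { '/' }
B → a /: PREDICT = { 'a' }
  'a' is in predict set, so this production goes in M[B, 'a']
B → e /: PREDICT = { 'e' }

M[B, 'a'] = B → a /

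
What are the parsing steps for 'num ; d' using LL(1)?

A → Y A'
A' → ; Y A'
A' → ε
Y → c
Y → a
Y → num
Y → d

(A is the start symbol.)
Stack is shown with the top on the left.

Stack     Input      Action
---------------------------
A $       num ; d $  output A → Y A'
Y A' $    num ; d $  output Y → num
num A' $  num ; d $  match 'num'
A' $      ; d $      output A' → ; Y A'
; Y A' $  ; d $      match ';'
Y A' $    d $        output Y → d
d A' $    d $        match 'd'
A' $      $          output A' → ε
$         $          accept

The string is accepted.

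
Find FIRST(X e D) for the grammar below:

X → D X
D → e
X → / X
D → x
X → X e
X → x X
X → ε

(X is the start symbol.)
FIRST sets of the non-terminals involved (from the grammar, by fixed-point iteration):
  FIRST(X) = { '/', 'e', 'x', ε }

To compute FIRST(X e D), process the symbols left to right:
Symbol X is a non-terminal. Add FIRST(X) \ {ε} = { '/', 'e', 'x' }
X is nullable (ε ∈ FIRST(X)), continue to the next symbol.
Symbol e is a terminal. Add 'e' and stop.
FIRST(X e D) = { '/', 'e', 'x' }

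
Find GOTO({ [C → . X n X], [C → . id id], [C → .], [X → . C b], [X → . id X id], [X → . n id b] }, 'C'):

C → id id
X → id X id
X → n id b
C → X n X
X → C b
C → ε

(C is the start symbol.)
{ [X → C . b] }

GOTO(I, 'C') = CLOSURE({ [A → αX.β] : [A → α.Xβ] ∈ I, X = 'C' })

Items with dot before 'C', with the dot advanced:
  [X → . C b] → [X → C . b]
Closure adds nothing (no advanced item has the dot before a non-terminal).

GOTO = { [X → C . b] }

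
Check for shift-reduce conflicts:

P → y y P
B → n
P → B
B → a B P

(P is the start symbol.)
Augment with P' → P and build the canonical LR(0) collection (I0 = CLOSURE({[P' → . P]}), then GOTO on every symbol after a dot until no new states appear). It has 10 states:
  I0: { [B → . a B P], [B → . n], [P → . B], [P → . y y P], [P' → . P] }  — shift
  I1: { [P → B .] }  — reduce
  I2: { [P' → P .] }  — accept
  I3: { [B → . a B P], [B → . n], [B → a . B P] }  — shift
  I4: { [B → n .] }  — reduce
  I5: { [P → y . y P] }  — shift
  I6: { [B → . a B P], [B → . n], [P → . B], [P → . y y P], [P → y y . P] }  — shift
  I7: { [P → y y P .] }  — reduce
  I8: { [B → . a B P], [B → . n], [B → a B . P], [P → . B], [P → . y y P] }  — shift
  I9: { [B → a B P .] }  — reduce

No state contains both a complete item and a shift item.

Answer: No shift-reduce conflicts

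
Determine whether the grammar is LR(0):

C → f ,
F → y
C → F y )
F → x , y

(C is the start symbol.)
Yes, the grammar is LR(0)

A grammar is LR(0) if no state in the canonical LR(0) collection has:
  - both a shift item (dot before a terminal) and a complete item (shift-reduce conflict), or
  - two or more complete items (reduce-reduce conflict; the accept item [C' → C .] counts as a complete item here).

Augment with C' → C and build the canonical LR(0) collection (I0 = CLOSURE({[C' → . C]}), then GOTO on every symbol after a dot until no new states appear). It has 11 states:
  I0: { [C → . F y )], [C → . f ,], [C' → . C], [F → . x , y], [F → . y] }  — shift
  I1: { [C' → C .] }  — accept
  I2: { [C → F . y )] }  — shift
  I3: { [C → f . ,] }  — shift
  I4: { [F → x . , y] }  — shift
  I5: { [F → y .] }  — reduce
  I6: { [F → x , . y] }  — shift
  I7: { [F → x , y .] }  — reduce
  I8: { [C → f , .] }  — reduce
  I9: { [C → F y . )] }  — shift
  I10: { [C → F y ) .] }  — reduce

Every state is either a pure shift/goto state or contains exactly one complete item and nothing to shift — no conflicts. The grammar is LR(0).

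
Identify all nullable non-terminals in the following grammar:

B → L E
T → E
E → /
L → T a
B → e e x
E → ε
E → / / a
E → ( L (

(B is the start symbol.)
{ 'E', 'T' }

A non-terminal is nullable if it can derive ε (the empty string): either it has an ε-production, or it has a production whose right-hand side consists entirely of nullable non-terminals.

ε-productions: E → ε
So E is immediately nullable.
T → E: every symbol on the right is nullable, so T is nullable too.
No further non-terminal can be added: every production for the remaining non-terminals contains a terminal or a non-nullable non-terminal.
Nullable = { 'E', 'T' }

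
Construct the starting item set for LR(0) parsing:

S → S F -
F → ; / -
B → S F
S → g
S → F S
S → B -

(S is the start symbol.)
{ [B → . S F], [F → . ; / -], [S → . B -], [S → . F S], [S → . S F -], [S → . g], [S' → . S] }

First, augment the grammar with S' → S
I₀ = CLOSURE({ [S' → . S] }):
  [S' → . S] has the dot before S: add [S → . S F -], [S → . g], [S → . F S], [S → . B -]
  [S → . F S] has the dot before F: add [F → . ; / -]
  [S → . B -] has the dot before B: add [B → . S F]
No further items can be added.

I₀ = { [B → . S F], [F → . ; / -], [S → . B -], [S → . F S], [S → . S F -], [S → . g], [S' → . S] }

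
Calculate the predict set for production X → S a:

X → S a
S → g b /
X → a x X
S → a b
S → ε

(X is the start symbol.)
{ 'a', 'g' }

PREDICT(X → S a) = (FIRST(RHS) \ {ε}) ∪ (FOLLOW(X) if ε ∈ FIRST(RHS), i.e. RHS ⇒* ε)
FIRST(S) = { 'a', 'g', ε }
FIRST(S a) = { 'a', 'g' }
ε ∉ FIRST(S a), so FOLLOW(X) is not added.
PREDICT(X → S a) = { 'a', 'g' }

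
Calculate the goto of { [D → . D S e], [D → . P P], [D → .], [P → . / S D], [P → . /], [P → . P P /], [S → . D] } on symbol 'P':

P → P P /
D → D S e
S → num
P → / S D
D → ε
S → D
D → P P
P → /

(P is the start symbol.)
GOTO(I, 'P') = CLOSURE({ [A → αX.β] : [A → α.Xβ] ∈ I, X = 'P' })

Items with dot before 'P', with the dot advanced:
  [D → . P P] → [D → P . P]
  [P → . P P /] → [P → P . P /]
Closure of the advanced items:
  [D → P . P] has the dot before P: add [P → . P P /], [P → . / S D], [P → . /]

GOTO = { [D → P . P], [P → . / S D], [P → . /], [P → . P P /], [P → P . P /] }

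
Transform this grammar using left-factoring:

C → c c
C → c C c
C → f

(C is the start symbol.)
C → c C'
C' → c
C' → C c
C → f

Left-factoring transforms A → αβ₁ | αβ₂ into A → αA' and A' → β₁ | β₂
(α is the longest common prefix among the alternatives). Repeat until
no nonterminal has two alternatives with a common prefix.

Round 1: C has alternatives sharing prefix 'c'. Introduce C': C → c C'
  Add: C' → c
  Add: C' → C c

No remaining common prefixes — done.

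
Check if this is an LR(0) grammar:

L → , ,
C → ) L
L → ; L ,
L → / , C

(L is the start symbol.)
Yes, the grammar is LR(0)

A grammar is LR(0) if no state in the canonical LR(0) collection has:
  - both a shift item (dot before a terminal) and a complete item (shift-reduce conflict), or
  - two or more complete items (reduce-reduce conflict; the accept item [L' → L .] counts as a complete item here).

Augment with L' → L and build the canonical LR(0) collection (I0 = CLOSURE({[L' → . L]}), then GOTO on every symbol after a dot until no new states appear). It has 12 states:
  I0: { [L → . , ,], [L → . / , C], [L → . ; L ,], [L' → . L] }  — shift
  I1: { [L → , . ,] }  — shift
  I2: { [L → / . , C] }  — shift
  I3: { [L → . , ,], [L → . / , C], [L → . ; L ,], [L → ; . L ,] }  — shift
  I4: { [L' → L .] }  — accept
  I5: { [L → ; L . ,] }  — shift
  I6: { [L → ; L , .] }  — reduce
  I7: { [C → . ) L], [L → / , . C] }  — shift
  I8: { [C → ) . L], [L → . , ,], [L → . / , C], [L → . ; L ,] }  — shift
  I9: { [L → / , C .] }  — reduce
  I10: { [C → ) L .] }  — reduce
  I11: { [L → , , .] }  — reduce

Every state is either a pure shift/goto state or contains exactly one complete item and nothing to shift — no conflicts. The grammar is LR(0).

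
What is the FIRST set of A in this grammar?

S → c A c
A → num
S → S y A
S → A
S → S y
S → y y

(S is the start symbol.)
To compute FIRST(A), examine every production with A on the left-hand side, reading each right-hand side left to right until a non-nullable symbol is reached.

From A → num:
  - num is a terminal: add 'num' and stop

Collecting: FIRST(A) = { 'num' }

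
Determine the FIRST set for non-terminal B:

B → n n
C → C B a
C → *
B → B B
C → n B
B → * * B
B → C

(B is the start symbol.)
To compute FIRST(B), examine every production with B on the left-hand side, reading each right-hand side left to right until a non-nullable symbol is reached.

FIRST sets of the other non-terminals involved (by the same procedure, iterated to a fixed point):
  FIRST(C) = { '*', 'n' }

From B → n n:
  - n is a terminal: add 'n' and stop
From B → B B:
  - B is the symbol being defined: contributes nothing new
    B is not nullable, so stop
From B → * * B:
  - '*' is a terminal: add '*' and stop
From B → C:
  - C is a non-terminal: add FIRST(C) \ {ε} = { '*', 'n' }
    C is not nullable, so stop

Collecting: FIRST(B) = { '*', 'n' }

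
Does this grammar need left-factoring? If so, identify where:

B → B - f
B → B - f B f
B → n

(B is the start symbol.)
Left-factoring is needed when two productions for the same non-terminal
share a common prefix on the right-hand side.

Productions for B:
  B → B - f
  B → B - f B f
  B → n

Found common prefix 'B - f' in productions for B

Answer: Yes, B has productions with common prefix 'B - f'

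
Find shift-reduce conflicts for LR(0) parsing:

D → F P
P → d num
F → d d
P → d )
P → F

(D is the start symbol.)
A shift-reduce conflict occurs when an LR(0) state has both:
  - a complete (reduce) item [A → α .] (dot at the end), and
  - a shift item [B → β . c γ] (dot before a terminal).

Augment with D' → D and build the canonical LR(0) collection (I0 = CLOSURE({[D' → . D]}), then GOTO on every symbol after a dot until no new states appear). It has 10 states:
  I0: { [D → . F P], [D' → . D], [F → . d d] }  — shift
  I1: { [D' → D .] }  — accept
  I2: { [D → F . P], [F → . d d], [P → . F], [P → . d )], [P → . d num] }  — shift
  I3: { [F → d . d] }  — shift
  I4: { [F → d d .] }  — reduce
  I5: { [P → F .] }  — reduce
  I6: { [D → F P .] }  — reduce
  I7: { [F → d . d], [P → d . )], [P → d . num] }  — shift
  I8: { [P → d ) .] }  — reduce
  I9: { [P → d num .] }  — reduce

No state contains both a complete item and a shift item.

Answer: No shift-reduce conflicts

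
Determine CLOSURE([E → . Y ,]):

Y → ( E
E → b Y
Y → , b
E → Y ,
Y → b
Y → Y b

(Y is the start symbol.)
{ [E → . Y ,], [Y → . ( E], [Y → . , b], [Y → . Y b], [Y → . b] }

Start with: [E → . Y ,]
  [E → . Y ,] has the dot before Y: add [Y → . ( E], [Y → . , b], [Y → . b], [Y → . Y b]
No further items can be added.

CLOSURE = { [E → . Y ,], [Y → . ( E], [Y → . , b], [Y → . Y b], [Y → . b] }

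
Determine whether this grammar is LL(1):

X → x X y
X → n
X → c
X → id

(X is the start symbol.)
Yes, the grammar is LL(1).

A grammar is LL(1) if for each non-terminal N with multiple productions, the predict sets of those productions are pairwise disjoint, where PREDICT(N → α) = (FIRST(α) \ {ε}) ∪ (FOLLOW(N) if α ⇒* ε).

For X:
  PREDICT(X → x X y) = { 'x' }
  PREDICT(X → n) = { 'n' }
  PREDICT(X → c) = { 'c' }
  PREDICT(X → id) = { 'id' }

All predict sets are disjoint. The grammar IS LL(1).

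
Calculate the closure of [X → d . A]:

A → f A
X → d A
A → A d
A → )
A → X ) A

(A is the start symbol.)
{ [A → . )], [A → . A d], [A → . X ) A], [A → . f A], [X → . d A], [X → d . A] }

Start with: [X → d . A]
  [X → d . A] has the dot before A: add [A → . f A], [A → . A d], [A → . )], [A → . X ) A]
  [A → . X ) A] has the dot before X: add [X → . d A]
No further items can be added.

CLOSURE = { [A → . )], [A → . A d], [A → . X ) A], [A → . f A], [X → . d A], [X → d . A] }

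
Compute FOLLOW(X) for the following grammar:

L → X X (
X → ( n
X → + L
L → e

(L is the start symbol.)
To compute FOLLOW(X), find every occurrence of X on a right-hand side N → α X β: add FIRST(β) \ {ε}, and if β is empty or nullable also add FOLLOW(N). Iterate to a fixed point.

In L → X X (: X is followed by X '(', add FIRST(X '(') \ {ε} = { '(', '+' }
In L → X X (: X is followed by '(', add FIRST('(') \ {ε} = { '(' }

Taking the union: FOLLOW(X) = { '(', '+' }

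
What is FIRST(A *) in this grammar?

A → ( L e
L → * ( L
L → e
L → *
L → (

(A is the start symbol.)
{ '(' }

FIRST sets of the non-terminals involved (from the grammar, by fixed-point iteration):
  FIRST(A) = { '(' }

To compute FIRST(A *), process the symbols left to right:
Symbol A is a non-terminal. Add FIRST(A) \ {ε} = { '(' }
A is not nullable (ε ∉ FIRST(A)), so stop here.
FIRST(A *) = { '(' }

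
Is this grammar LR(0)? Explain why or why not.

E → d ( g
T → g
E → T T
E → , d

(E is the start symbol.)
Yes, the grammar is LR(0)

A grammar is LR(0) if no state in the canonical LR(0) collection has:
  - both a shift item (dot before a terminal) and a complete item (shift-reduce conflict), or
  - two or more complete items (reduce-reduce conflict; the accept item [E' → E .] counts as a complete item here).

Augment with E' → E and build the canonical LR(0) collection (I0 = CLOSURE({[E' → . E]}), then GOTO on every symbol after a dot until no new states appear). It has 10 states:
  I0: { [E → . , d], [E → . T T], [E → . d ( g], [E' → . E], [T → . g] }  — shift
  I1: { [E → , . d] }  — shift
  I2: { [E' → E .] }  — accept
  I3: { [E → T . T], [T → . g] }  — shift
  I4: { [E → d . ( g] }  — shift
  I5: { [T → g .] }  — reduce
  I6: { [E → d ( . g] }  — shift
  I7: { [E → d ( g .] }  — reduce
  I8: { [E → T T .] }  — reduce
  I9: { [E → , d .] }  — reduce

Every state is either a pure shift/goto state or contains exactly one complete item and nothing to shift — no conflicts. The grammar is LR(0).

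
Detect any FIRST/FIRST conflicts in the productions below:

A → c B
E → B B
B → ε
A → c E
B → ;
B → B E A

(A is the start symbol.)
Yes. A → c B / A → c E on { 'c' }; B → ';' / B → B E A on { ';' }

FIRST sets of the non-terminals at (or reachable through a nullable prefix from) the front of some alternative:
  FIRST(B) = { ';', 'c', ε }
  FIRST(E) = { ';', 'c', ε }
  FIRST(A) = { 'c' }

Productions for A:
  A → c B: FIRST = { 'c' }
  A → c E: FIRST = { 'c' }
Productions for B:
  B → ε: FIRST = { ε }
  B → ;: FIRST = { ';' }
  B → B E A: FIRST = { ';', 'c' }
E has only one production, so no FIRST/FIRST conflict is possible there.

Conflict for A: A → c B and A → c E
  Overlap: { 'c' }
Conflict for B: B → ; and B → B E A
  Overlap: { ';' }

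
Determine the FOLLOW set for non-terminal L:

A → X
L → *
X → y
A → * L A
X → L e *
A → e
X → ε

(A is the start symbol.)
To compute FOLLOW(L), find every occurrence of L on a right-hand side N → α L β: add FIRST(β) \ {ε}, and if β is empty or nullable also add FOLLOW(N). Iterate to a fixed point.

In A → * L A: L is followed by A, add FIRST(A) \ {ε} = { '*', 'e', 'y' }
  A is nullable, so also add FOLLOW(A)
In X → L e *: L is followed by e '*', add FIRST(e '*') \ {ε} = { 'e' }

The FOLLOW sets referred to above (computed the same way, to a fixed point):
  FOLLOW(A) = { $ }

Taking the union: FOLLOW(L) = { $, '*', 'e', 'y' }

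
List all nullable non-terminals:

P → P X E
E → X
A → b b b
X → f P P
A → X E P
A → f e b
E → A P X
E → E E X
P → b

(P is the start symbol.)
None

A non-terminal is nullable if it can derive ε (the empty string): either it has an ε-production, or it has a production whose right-hand side consists entirely of nullable non-terminals.

There are no ε-productions, so no non-terminal can derive ε.
No non-terminals are nullable.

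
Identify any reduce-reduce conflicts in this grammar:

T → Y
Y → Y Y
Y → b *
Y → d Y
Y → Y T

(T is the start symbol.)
Augment with T' → T and build the canonical LR(0) collection (I0 = CLOSURE({[T' → . T]}), then GOTO on every symbol after a dot until no new states appear). It has 9 states:
  I0: { [T → . Y], [T' → . T], [Y → . Y T], [Y → . Y Y], [Y → . b *], [Y → . d Y] }  — shift
  I1: { [T' → T .] }  — accept
  I2: { [T → . Y], [T → Y .], [Y → . Y T], [Y → . Y Y], [Y → . b *], [Y → . d Y], [Y → Y . T], [Y → Y . Y] }  — shift, reduce
  I3: { [Y → b . *] }  — shift
  I4: { [Y → . Y T], [Y → . Y Y], [Y → . b *], [Y → . d Y], [Y → d . Y] }  — shift
  I5: { [T → . Y], [Y → . Y T], [Y → . Y Y], [Y → . b *], [Y → . d Y], [Y → Y . T], [Y → Y . Y], [Y → d Y .] }  — shift, reduce
  I6: { [Y → Y T .] }  — reduce
  I7: { [T → . Y], [T → Y .], [Y → . Y T], [Y → . Y Y], [Y → . b *], [Y → . d Y], [Y → Y . T], [Y → Y . Y], [Y → Y Y .] }  — shift, 2 reduces
  I8: { [Y → b * .] }  — reduce

I7 contains complete items [T → Y .], [Y → Y Y .] — reduce-reduce conflict.

Answer: Yes — I7: [T → Y .] vs [Y → Y Y .]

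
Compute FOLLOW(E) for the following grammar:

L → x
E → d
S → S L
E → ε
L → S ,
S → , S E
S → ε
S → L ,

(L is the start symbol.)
{ ',', 'd', 'x' }

In S → , S E: E is at the end, add FOLLOW(S)

The FOLLOW sets referred to above (computed the same way, to a fixed point):
  FOLLOW(S) = { ',', 'd', 'x' }

Taking the union: FOLLOW(E) = { ',', 'd', 'x' }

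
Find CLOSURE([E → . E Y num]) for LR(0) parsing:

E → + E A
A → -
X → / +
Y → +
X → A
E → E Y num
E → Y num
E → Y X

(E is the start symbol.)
To compute CLOSURE, for each item [A → α.Bβ] where B is a non-terminal, add [B → .γ] for all productions B → γ; repeat for the newly added items until nothing changes.

Start with: [E → . E Y num]
  [E → . E Y num] has the dot before E: add [E → . + E A], [E → . Y num], [E → . Y X]
  [E → . Y num] has the dot before Y: add [Y → . +]
No further items can be added.

CLOSURE = { [E → . + E A], [E → . E Y num], [E → . Y X], [E → . Y num], [Y → . +] }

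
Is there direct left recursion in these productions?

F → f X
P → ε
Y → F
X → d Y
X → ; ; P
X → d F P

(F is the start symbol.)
No direct left recursion

Direct left recursion occurs when N → N α for some non-terminal N (the right-hand side begins with the left-hand side itself).

F → f X: starts with f
P → ε: starts with ε
Y → F: starts with F
X → d Y: starts with d
X → ; ; P: starts with ';'
X → d F P: starts with d

No direct left recursion found.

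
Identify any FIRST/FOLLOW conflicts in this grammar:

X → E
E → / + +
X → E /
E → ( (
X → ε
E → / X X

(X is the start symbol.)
Yes. X → E with FOLLOW(X) on { '(', '/' }; X → E '/' with FOLLOW(X) on { '(', '/' }

A FIRST/FOLLOW conflict occurs when a non-terminal N has a nullable alternative N → β (β ⇒* ε) and another alternative N → α with FIRST(α) ∩ FOLLOW(N) ≠ ∅: on such a lookahead the parser cannot decide between expanding α and letting N vanish via β.

Nullable non-terminals: X.
FIRST sets used below: FIRST(E) = { '(', '/' }

X: nullable alternative(s) X → ε; FOLLOW(X) = { $, '(', '/' }
  X → E: FIRST \ {ε} = { '(', '/' } — overlaps FOLLOW(X) on { '(', '/' }: CONFLICT
  X → E /: FIRST \ {ε} = { '(', '/' } — overlaps FOLLOW(X) on { '(', '/' }: CONFLICT
  X → ε: FIRST \ {ε} = { } — this is the only nullable alternative, skip

E has no nullable alternative, so no FIRST/FOLLOW check is needed there.

So the grammar has 2 FIRST/FOLLOW conflicts (marked CONFLICT above).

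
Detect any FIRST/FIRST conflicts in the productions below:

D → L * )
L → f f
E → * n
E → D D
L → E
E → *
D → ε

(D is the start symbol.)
A FIRST/FIRST conflict occurs when two productions N → α and N → β for the same non-terminal have FIRST(α) ∩ FIRST(β) ≠ ∅ (with ε ∈ FIRST of a nullable right-hand side, so two nullable alternatives also conflict).

FIRST sets of the non-terminals at (or reachable through a nullable prefix from) the front of some alternative:
  FIRST(L) = { '*', 'f', ε }
  FIRST(E) = { '*', 'f', ε }
  FIRST(D) = { '*', 'f', ε }

Productions for D:
  D → L * ): FIRST = { '*', 'f' }
  D → ε: FIRST = { ε }
Productions for L:
  L → f f: FIRST = { 'f' }
  L → E: FIRST = { '*', 'f', ε }
Productions for E:
  E → * n: FIRST = { '*' }
  E → D D: FIRST = { '*', 'f', ε }
  E → *: FIRST = { '*' }

Conflict for L: L → f f and L → E
  Overlap: { 'f' }
Conflict for E: E → * n and E → D D
  Overlap: { '*' }
Conflict for E: E → * n and E → *
  Overlap: { '*' }
Conflict for E: E → D D and E → *
  Overlap: { '*' }

Answer: Yes. L → f f / L → E on { 'f' }; E → '*' n / E → D D on { '*' }; E → '*' n / E → '*' on { '*' }; E → D D / E → '*' on { '*' }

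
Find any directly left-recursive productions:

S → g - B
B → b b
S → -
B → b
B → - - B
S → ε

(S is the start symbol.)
S → g - B: starts with g
B → b b: starts with b
S → -: starts with '-'
B → b: starts with b
B → - - B: starts with '-'
S → ε: starts with ε

No direct left recursion found.

Answer: No direct left recursion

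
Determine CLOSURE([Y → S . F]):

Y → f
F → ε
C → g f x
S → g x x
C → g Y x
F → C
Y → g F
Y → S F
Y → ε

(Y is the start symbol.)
To compute CLOSURE, for each item [A → α.Bβ] where B is a non-terminal, add [B → .γ] for all productions B → γ; repeat for the newly added items until nothing changes.

Start with: [Y → S . F]
  [Y → S . F] has the dot before F: add [F → .], [F → . C]
  [F → . C] has the dot before C: add [C → . g f x], [C → . g Y x]
No further items can be added.

CLOSURE = { [C → . g Y x], [C → . g f x], [F → . C], [F → .], [Y → S . F] }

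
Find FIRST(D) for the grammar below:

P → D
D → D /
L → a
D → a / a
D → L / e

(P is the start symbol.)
To compute FIRST(D), examine every production with D on the left-hand side, reading each right-hand side left to right until a non-nullable symbol is reached.

FIRST sets of the other non-terminals involved (by the same procedure, iterated to a fixed point):
  FIRST(L) = { 'a' }

From D → D /:
  - D is the symbol being defined: contributes nothing new
    D is not nullable, so stop
From D → a / a:
  - a is a terminal: add 'a' and stop
From D → L / e:
  - L is a non-terminal: add FIRST(L) \ {ε} = { 'a' }
    L is not nullable, so stop

Collecting: FIRST(D) = { 'a' }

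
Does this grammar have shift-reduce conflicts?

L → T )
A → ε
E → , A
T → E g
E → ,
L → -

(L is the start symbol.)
Augment with L' → L and build the canonical LR(0) collection (I0 = CLOSURE({[L' → . L]}), then GOTO on every symbol after a dot until no new states appear). It has 9 states:
  I0: { [E → . , A], [E → . ,], [L → . -], [L → . T )], [L' → . L], [T → . E g] }  — shift
  I1: { [A → .], [E → , . A], [E → , .] }  — 2 reduces
  I2: { [L → - .] }  — reduce
  I3: { [T → E . g] }  — shift
  I4: { [L' → L .] }  — accept
  I5: { [L → T . )] }  — shift
  I6: { [L → T ) .] }  — reduce
  I7: { [T → E g .] }  — reduce
  I8: { [E → , A .] }  — reduce

No state contains both a complete item and a shift item.

Answer: No shift-reduce conflicts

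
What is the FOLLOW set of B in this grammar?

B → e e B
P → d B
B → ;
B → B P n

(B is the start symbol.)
To compute FOLLOW(B), find every occurrence of B on a right-hand side N → α B β: add FIRST(β) \ {ε}, and if β is empty or nullable also add FOLLOW(N). Iterate to a fixed point.

B is the start symbol, so $ ∈ FOLLOW(B).
In B → e e B: B is at the end; this adds FOLLOW(B) to itself — nothing new
In P → d B: B is at the end, add FOLLOW(P)
In B → B P n: B is followed by P n, add FIRST(P n) \ {ε} = { 'd' }

The FOLLOW sets referred to above (computed the same way, to a fixed point):
  FOLLOW(P) = { 'n' }

Taking the union: FOLLOW(B) = { $, 'd', 'n' }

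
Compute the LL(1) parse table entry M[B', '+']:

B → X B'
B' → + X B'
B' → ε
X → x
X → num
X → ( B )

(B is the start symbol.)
B' → + X B'

To find M[B', '+'], we find productions for B' where '+' is in the predict set (PREDICT(N → α) = (FIRST(α) \ {ε}) ∪ (FOLLOW(N) if α ⇒* ε)).

Relevant sets:
  FOLLOW(B') = { $, ')' }

B' → + X B': PREDICT = { '+' }
  '+' is in predict set, so this production goes in M[B', '+']
B' → ε: PREDICT = { $, ')' }

M[B', '+'] = B' → + X B'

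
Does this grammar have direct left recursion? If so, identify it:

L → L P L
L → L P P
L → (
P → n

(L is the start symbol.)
Yes, L is left-recursive

L → L P L: LEFT RECURSIVE (starts with L)
L → L P P: LEFT RECURSIVE (starts with L)
L → (: starts with '('
P → n: starts with n

The grammar has direct left recursion on: L.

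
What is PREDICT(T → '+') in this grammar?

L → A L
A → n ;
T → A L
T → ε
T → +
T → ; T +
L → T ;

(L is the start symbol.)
PREDICT(T → '+') = (FIRST(RHS) \ {ε}) ∪ (FOLLOW(T) if ε ∈ FIRST(RHS), i.e. RHS ⇒* ε)
FIRST('+') = { '+' }
ε ∉ FIRST('+'), so FOLLOW(T) is not added.
PREDICT(T → '+') = { '+' }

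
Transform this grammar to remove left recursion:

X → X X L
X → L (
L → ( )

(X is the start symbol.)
X → L ( X'
X' → X L X'
X' → ε
L → ( )

X is directly left-recursive. The standard transformation for
  A → A α₁ | ... | A α_m | β₁ | ... | β_n
is
  A  → β₁ A' | ... | β_n A'
  A' → α₁ A' | ... | α_m A' | ε

X → L ( becomes X → L ( X'
X → X X L becomes X' → X L X'
Add X' → ε

Productions for other non-terminals are unchanged:
  L → ( )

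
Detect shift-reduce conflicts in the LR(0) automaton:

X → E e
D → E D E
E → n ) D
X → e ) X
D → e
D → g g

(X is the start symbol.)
No shift-reduce conflicts

A shift-reduce conflict occurs when an LR(0) state has both:
  - a complete (reduce) item [A → α .] (dot at the end), and
  - a shift item [B → β . c γ] (dot before a terminal).

Augment with X' → X and build the canonical LR(0) collection (I0 = CLOSURE({[X' → . X]}), then GOTO on every symbol after a dot until no new states appear). It has 16 states:
  I0: { [E → . n ) D], [X → . E e], [X → . e ) X], [X' → . X] }  — shift
  I1: { [X → E . e] }  — shift
  I2: { [X' → X .] }  — accept
  I3: { [X → e . ) X] }  — shift
  I4: { [E → n . ) D] }  — shift
  I5: { [D → . E D E], [D → . e], [D → . g g], [E → . n ) D], [E → n ) . D] }  — shift
  I6: { [E → n ) D .] }  — reduce
  I7: { [D → . E D E], [D → . e], [D → . g g], [D → E . D E], [E → . n ) D] }  — shift
  I8: { [D → e .] }  — reduce
  I9: { [D → g . g] }  — shift
  I10: { [D → g g .] }  — reduce
  I11: { [D → E D . E], [E → . n ) D] }  — shift
  I12: { [D → E D E .] }  — reduce
  I13: { [E → . n ) D], [X → . E e], [X → . e ) X], [X → e ) . X] }  — shift
  I14: { [X → e ) X .] }  — reduce
  I15: { [X → E e .] }  — reduce

No state contains both a complete item and a shift item.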